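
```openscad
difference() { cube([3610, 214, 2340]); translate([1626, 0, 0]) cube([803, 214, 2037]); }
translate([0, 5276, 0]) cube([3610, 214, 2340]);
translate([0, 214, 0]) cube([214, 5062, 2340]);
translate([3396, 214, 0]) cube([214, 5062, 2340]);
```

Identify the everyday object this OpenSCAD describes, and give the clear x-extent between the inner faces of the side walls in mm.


A single room. The interior width is 3182 mm.

Four walls enclosing a rectangle with a door in the front wall — a room. Outside width 3610 minus two 214 mm walls gives 3182 mm.


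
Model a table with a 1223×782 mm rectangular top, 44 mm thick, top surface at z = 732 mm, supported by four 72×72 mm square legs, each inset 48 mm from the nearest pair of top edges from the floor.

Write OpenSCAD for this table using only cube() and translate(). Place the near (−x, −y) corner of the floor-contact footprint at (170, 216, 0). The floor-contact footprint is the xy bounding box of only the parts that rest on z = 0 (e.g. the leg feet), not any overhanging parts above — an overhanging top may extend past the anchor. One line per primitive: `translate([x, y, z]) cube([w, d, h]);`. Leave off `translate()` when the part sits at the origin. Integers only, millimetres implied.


translate([122, 168, 688]) cube([1223, 782, 44]);
translate([170, 216, 0]) cube([72, 72, 688]);
translate([1225, 216, 0]) cube([72, 72, 688]);
translate([170, 830, 0]) cube([72, 72, 688]);
translate([1225, 830, 0]) cube([72, 72, 688]);


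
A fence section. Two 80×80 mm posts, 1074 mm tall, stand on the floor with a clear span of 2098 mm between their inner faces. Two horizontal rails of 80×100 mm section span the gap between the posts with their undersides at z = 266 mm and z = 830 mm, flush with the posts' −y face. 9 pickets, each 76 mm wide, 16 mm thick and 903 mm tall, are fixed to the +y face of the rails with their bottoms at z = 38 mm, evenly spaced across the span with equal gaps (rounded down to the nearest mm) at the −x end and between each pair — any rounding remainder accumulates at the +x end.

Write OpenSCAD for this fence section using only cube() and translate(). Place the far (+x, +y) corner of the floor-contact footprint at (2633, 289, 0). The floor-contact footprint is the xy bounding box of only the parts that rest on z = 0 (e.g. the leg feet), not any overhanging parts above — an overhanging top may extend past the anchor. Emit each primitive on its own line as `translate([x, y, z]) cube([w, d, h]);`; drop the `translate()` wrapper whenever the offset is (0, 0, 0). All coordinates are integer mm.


translate([375, 209, 0]) cube([80, 80, 1074]);
translate([2553, 209, 0]) cube([80, 80, 1074]);
translate([455, 209, 266]) cube([2098, 80, 100]);
translate([455, 209, 830]) cube([2098, 80, 100]);
translate([596, 289, 38]) cube([76, 16, 903]);
translate([813, 289, 38]) cube([76, 16, 903]);
translate([1030, 289, 38]) cube([76, 16, 903]);
translate([1247, 289, 38]) cube([76, 16, 903]);
translate([1464, 289, 38]) cube([76, 16, 903]);
translate([1681, 289, 38]) cube([76, 16, 903]);
translate([1898, 289, 38]) cube([76, 16, 903]);
translate([2115, 289, 38]) cube([76, 16, 903]);
translate([2332, 289, 38]) cube([76, 16, 903]);


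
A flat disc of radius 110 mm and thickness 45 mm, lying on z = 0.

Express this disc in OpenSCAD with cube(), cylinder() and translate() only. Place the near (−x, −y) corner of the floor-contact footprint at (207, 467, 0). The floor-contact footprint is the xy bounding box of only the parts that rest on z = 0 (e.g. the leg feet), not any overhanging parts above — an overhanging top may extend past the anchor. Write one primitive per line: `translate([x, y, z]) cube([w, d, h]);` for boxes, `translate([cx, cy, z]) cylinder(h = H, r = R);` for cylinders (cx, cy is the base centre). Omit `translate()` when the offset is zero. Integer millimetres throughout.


translate([317, 577, 0]) cylinder(h = 45, r = 110);


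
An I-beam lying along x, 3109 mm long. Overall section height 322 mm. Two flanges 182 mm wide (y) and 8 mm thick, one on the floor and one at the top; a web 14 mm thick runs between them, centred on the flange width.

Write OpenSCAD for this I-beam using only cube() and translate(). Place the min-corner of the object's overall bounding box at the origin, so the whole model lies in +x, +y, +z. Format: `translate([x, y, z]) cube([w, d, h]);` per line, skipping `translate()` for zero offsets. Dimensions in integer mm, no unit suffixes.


cube([3109, 182, 8]);
translate([0, 84, 8]) cube([3109, 14, 306]);
translate([0, 0, 314]) cube([3109, 182, 8]);


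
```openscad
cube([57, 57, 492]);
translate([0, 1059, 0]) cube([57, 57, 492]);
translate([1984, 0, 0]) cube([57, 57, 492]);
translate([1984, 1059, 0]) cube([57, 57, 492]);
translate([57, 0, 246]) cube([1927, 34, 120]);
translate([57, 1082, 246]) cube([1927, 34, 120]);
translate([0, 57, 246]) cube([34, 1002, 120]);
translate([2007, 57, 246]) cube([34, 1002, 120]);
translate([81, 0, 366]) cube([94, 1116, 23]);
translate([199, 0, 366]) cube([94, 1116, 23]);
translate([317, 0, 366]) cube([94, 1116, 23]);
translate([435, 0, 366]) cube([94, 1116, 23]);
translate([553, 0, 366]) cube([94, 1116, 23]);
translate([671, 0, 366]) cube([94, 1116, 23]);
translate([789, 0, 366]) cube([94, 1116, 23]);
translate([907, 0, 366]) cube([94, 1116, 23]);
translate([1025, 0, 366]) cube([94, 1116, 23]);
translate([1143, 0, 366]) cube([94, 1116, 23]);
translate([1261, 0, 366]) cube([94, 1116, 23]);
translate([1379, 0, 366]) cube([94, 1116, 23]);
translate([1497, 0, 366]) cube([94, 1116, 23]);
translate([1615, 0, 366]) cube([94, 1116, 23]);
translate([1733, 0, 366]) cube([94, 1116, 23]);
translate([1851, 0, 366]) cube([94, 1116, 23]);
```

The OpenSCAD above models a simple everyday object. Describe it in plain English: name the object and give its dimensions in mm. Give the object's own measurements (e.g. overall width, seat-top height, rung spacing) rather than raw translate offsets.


A bed frame 2041 mm long (x) by 1116 mm wide (y). Four 57×57 mm corner posts, 492 mm tall, at the corners of the footprint. Four rails of 34 mm thickness and 120 mm height run between adjacent posts with their undersides at z = 246 mm, their outer faces flush with the outside of the frame (the two x-running rails run between the posts' inner faces; the two y-running rails run between the posts' inner faces). 16 slats, each 94 mm wide (x) and 23 mm thick, lie across the top of the two x-running rails, running the full 1116 mm width of the frame in y; along x they sit between the end posts with a 24 mm gap after the −x posts and between neighbouring slats, leaving 39 mm before the +x posts.


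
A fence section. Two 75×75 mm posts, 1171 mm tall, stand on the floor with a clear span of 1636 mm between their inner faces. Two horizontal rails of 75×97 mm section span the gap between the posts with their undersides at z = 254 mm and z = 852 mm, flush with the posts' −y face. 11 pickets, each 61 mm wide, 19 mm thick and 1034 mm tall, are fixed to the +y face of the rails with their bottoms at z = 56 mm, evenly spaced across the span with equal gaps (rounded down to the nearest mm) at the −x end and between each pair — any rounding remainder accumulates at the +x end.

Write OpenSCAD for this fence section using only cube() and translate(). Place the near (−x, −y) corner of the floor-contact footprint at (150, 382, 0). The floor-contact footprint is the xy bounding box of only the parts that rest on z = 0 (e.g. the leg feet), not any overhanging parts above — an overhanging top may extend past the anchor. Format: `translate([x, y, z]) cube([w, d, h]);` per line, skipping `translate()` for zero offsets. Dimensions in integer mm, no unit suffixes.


translate([150, 382, 0]) cube([75, 75, 1171]);
translate([1861, 382, 0]) cube([75, 75, 1171]);
translate([225, 382, 254]) cube([1636, 75, 97]);
translate([225, 382, 852]) cube([1636, 75, 97]);
translate([305, 457, 56]) cube([61, 19, 1034]);
translate([446, 457, 56]) cube([61, 19, 1034]);
translate([587, 457, 56]) cube([61, 19, 1034]);
translate([728, 457, 56]) cube([61, 19, 1034]);
translate([869, 457, 56]) cube([61, 19, 1034]);
translate([1010, 457, 56]) cube([61, 19, 1034]);
translate([1151, 457, 56]) cube([61, 19, 1034]);
translate([1292, 457, 56]) cube([61, 19, 1034]);
translate([1433, 457, 56]) cube([61, 19, 1034]);
translate([1574, 457, 56]) cube([61, 19, 1034]);
translate([1715, 457, 56]) cube([61, 19, 1034]);


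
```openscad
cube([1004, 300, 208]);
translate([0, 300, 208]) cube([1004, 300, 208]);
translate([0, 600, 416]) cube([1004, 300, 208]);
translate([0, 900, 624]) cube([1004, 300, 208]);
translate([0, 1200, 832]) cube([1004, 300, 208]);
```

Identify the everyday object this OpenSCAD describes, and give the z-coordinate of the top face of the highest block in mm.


A staircase. The total rise is 1040 mm.

5 identical blocks, each offset up and back from the previous — a staircase. Each step is 208 mm tall and there are 5 of them, so the total rise is 5 × 208 = 1040 mm.


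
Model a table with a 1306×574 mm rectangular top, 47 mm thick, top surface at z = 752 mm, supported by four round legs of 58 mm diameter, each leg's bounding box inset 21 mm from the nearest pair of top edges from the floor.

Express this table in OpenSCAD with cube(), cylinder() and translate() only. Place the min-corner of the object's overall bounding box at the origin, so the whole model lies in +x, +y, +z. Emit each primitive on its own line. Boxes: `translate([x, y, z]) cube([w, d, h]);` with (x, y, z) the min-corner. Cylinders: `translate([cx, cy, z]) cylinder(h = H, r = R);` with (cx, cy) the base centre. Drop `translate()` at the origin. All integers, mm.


// leg_h = 752 - 47 = 705
translate([0, 0, 705]) cube([1306, 574, 47]);
translate([50, 50, 0]) cylinder(h = 705, r = 29);
translate([1256, 50, 0]) cylinder(h = 705, r = 29);
translate([50, 524, 0]) cylinder(h = 705, r = 29);
translate([1256, 524, 0]) cylinder(h = 705, r = 29);


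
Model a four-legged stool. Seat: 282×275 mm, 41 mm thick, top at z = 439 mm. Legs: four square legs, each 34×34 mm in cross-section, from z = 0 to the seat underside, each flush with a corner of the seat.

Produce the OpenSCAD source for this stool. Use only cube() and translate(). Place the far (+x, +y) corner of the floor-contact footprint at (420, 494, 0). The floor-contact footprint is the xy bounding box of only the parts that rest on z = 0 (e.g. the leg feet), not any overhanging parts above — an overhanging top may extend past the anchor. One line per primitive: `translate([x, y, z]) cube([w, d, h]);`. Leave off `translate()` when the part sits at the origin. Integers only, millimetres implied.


translate([138, 219, 398]) cube([282, 275, 41]);
translate([138, 219, 0]) cube([34, 34, 398]);
translate([386, 219, 0]) cube([34, 34, 398]);
translate([138, 460, 0]) cube([34, 34, 398]);
translate([386, 460, 0]) cube([34, 34, 398]);


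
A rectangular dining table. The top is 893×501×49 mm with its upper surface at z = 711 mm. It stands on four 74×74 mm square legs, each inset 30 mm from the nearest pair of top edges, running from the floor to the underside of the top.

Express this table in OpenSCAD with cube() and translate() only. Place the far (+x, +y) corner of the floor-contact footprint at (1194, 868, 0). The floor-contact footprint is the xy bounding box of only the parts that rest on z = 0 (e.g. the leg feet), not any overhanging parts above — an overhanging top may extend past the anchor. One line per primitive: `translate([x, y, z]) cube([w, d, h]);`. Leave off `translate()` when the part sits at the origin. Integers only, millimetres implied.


// leg_h = 711 - 49 = 662
translate([331, 397, 662]) cube([893, 501, 49]);
translate([361, 427, 0]) cube([74, 74, 662]);
translate([1120, 427, 0]) cube([74, 74, 662]);
translate([361, 794, 0]) cube([74, 74, 662]);
translate([1120, 794, 0]) cube([74, 74, 662]);


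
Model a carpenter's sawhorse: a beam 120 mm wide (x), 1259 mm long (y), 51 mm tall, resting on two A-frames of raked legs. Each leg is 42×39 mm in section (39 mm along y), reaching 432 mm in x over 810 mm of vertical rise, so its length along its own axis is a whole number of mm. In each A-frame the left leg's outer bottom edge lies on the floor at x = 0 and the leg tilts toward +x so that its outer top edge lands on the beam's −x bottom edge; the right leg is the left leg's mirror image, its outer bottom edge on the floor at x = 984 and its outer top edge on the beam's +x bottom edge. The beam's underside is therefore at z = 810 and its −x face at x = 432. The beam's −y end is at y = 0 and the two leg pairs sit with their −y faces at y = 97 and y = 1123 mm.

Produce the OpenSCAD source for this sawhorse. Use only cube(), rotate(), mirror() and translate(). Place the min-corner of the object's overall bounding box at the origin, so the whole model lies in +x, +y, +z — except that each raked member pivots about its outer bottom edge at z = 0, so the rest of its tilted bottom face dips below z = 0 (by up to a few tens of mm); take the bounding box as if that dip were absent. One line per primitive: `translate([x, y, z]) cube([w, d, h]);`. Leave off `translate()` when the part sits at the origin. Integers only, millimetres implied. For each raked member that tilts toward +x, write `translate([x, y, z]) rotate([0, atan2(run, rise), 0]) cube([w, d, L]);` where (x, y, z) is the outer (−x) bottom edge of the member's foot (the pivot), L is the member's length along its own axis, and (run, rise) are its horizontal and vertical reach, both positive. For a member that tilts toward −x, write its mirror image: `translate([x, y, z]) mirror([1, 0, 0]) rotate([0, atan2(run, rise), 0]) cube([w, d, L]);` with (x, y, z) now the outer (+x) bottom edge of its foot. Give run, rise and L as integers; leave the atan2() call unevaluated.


// leg length = √(432² + 810²) = 918
// right-leg outer foot x = 2·432 + 120 = 984
// beam min-corner = (432, 0, 810)
translate([432, 0, 810]) cube([120, 1259, 51]);
translate([0, 97, 0]) rotate([0, atan2(432, 810), 0]) cube([42, 39, 918]);
translate([984, 97, 0]) mirror([1, 0, 0]) rotate([0, atan2(432, 810), 0]) cube([42, 39, 918]);
translate([0, 1123, 0]) rotate([0, atan2(432, 810), 0]) cube([42, 39, 918]);
translate([984, 1123, 0]) mirror([1, 0, 0]) rotate([0, atan2(432, 810), 0]) cube([42, 39, 918]);


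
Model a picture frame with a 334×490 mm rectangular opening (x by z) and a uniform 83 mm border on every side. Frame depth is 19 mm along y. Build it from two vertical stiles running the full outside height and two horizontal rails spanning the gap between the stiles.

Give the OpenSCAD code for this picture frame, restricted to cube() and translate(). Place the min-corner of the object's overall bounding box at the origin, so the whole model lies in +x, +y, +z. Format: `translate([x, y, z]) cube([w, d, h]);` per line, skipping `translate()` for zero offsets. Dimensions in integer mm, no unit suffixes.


cube([83, 19, 656]);
translate([417, 0, 0]) cube([83, 19, 656]);
translate([83, 0, 0]) cube([334, 19, 83]);
translate([83, 0, 573]) cube([334, 19, 83]);


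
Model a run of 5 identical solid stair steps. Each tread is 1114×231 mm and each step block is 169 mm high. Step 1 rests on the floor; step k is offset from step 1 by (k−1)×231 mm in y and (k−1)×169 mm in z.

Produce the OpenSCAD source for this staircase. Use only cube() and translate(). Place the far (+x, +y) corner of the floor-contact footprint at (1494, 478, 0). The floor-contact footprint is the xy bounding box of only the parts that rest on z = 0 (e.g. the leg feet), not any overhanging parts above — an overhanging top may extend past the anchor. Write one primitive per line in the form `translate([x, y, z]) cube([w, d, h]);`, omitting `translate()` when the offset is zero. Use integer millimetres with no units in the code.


translate([380, 247, 0]) cube([1114, 231, 169]);
translate([380, 478, 169]) cube([1114, 231, 169]);
translate([380, 709, 338]) cube([1114, 231, 169]);
translate([380, 940, 507]) cube([1114, 231, 169]);
translate([380, 1171, 676]) cube([1114, 231, 169]);


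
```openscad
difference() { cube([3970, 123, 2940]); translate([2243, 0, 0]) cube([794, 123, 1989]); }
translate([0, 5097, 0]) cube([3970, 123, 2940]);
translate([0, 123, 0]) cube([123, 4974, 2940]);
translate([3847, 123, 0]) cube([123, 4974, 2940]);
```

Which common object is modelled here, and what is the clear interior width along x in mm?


A single room. The interior width is 3724 mm.

Four walls enclosing a rectangle with a door in the front wall — a room. Outside width 3970 minus two 123 mm walls gives 3724 mm.


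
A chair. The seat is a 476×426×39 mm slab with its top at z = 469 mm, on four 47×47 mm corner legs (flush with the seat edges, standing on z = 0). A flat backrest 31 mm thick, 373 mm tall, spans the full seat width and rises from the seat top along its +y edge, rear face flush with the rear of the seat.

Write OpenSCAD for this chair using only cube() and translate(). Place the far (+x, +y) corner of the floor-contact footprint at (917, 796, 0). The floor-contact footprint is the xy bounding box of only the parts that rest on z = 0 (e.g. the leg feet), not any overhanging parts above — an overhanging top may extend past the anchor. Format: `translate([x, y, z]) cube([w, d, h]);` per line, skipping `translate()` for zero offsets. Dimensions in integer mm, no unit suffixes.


// leg_h = 469 - 39 = 430
translate([441, 370, 430]) cube([476, 426, 39]);
translate([441, 370, 0]) cube([47, 47, 430]);
translate([870, 370, 0]) cube([47, 47, 430]);
translate([441, 749, 0]) cube([47, 47, 430]);
translate([870, 749, 0]) cube([47, 47, 430]);
translate([441, 765, 469]) cube([476, 31, 373]);


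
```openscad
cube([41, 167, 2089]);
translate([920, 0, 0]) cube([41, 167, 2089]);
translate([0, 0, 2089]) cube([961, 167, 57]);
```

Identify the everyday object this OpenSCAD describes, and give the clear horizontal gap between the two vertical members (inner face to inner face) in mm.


A door frame. The clear opening width is 879 mm.

Two 2089 mm tall posts with a header on top — a door frame. The left jamb is 41 mm wide at x = 0; the right jamb starts at x = 920. The clear opening is 920 − 41 = 879 mm.


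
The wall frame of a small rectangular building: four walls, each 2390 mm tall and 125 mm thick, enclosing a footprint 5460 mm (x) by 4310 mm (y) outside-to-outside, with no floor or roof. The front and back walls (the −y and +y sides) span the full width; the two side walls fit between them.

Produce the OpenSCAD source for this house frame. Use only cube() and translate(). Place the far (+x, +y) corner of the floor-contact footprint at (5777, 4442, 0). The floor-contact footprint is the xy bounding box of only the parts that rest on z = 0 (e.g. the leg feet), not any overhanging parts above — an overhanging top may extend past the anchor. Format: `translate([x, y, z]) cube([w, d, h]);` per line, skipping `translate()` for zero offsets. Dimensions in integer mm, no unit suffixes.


translate([317, 132, 0]) cube([5460, 125, 2390]);
translate([317, 4317, 0]) cube([5460, 125, 2390]);
translate([317, 257, 0]) cube([125, 4060, 2390]);
translate([5652, 257, 0]) cube([125, 4060, 2390]);


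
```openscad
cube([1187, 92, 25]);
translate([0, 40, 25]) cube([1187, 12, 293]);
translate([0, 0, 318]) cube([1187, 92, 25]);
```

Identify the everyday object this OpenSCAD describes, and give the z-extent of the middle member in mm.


An I-beam. The web height is 293 mm.

Two wide flanges with a thin centred web — an I-beam. Overall 343 mm minus two 25 mm flanges gives a web of 343 − 2·25 = 293 mm.


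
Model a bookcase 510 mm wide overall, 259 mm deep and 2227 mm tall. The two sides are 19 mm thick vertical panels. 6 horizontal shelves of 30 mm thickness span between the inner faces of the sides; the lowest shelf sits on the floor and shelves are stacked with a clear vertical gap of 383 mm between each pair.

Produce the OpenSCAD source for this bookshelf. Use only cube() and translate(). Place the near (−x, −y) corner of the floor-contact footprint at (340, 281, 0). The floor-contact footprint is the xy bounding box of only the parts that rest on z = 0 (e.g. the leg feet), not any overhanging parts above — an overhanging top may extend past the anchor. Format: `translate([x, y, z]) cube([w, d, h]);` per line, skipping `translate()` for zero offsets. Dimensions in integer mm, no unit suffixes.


translate([340, 281, 0]) cube([19, 259, 2227]);
translate([831, 281, 0]) cube([19, 259, 2227]);
translate([359, 281, 0]) cube([472, 259, 30]);
translate([359, 281, 413]) cube([472, 259, 30]);
translate([359, 281, 826]) cube([472, 259, 30]);
translate([359, 281, 1239]) cube([472, 259, 30]);
translate([359, 281, 1652]) cube([472, 259, 30]);
translate([359, 281, 2065]) cube([472, 259, 30]);


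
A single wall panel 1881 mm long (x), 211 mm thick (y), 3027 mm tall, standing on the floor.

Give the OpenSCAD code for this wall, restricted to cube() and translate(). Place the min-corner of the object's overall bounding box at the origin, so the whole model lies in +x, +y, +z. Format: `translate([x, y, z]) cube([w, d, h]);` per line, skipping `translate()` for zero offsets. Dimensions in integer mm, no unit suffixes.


cube([1881, 211, 3027]);


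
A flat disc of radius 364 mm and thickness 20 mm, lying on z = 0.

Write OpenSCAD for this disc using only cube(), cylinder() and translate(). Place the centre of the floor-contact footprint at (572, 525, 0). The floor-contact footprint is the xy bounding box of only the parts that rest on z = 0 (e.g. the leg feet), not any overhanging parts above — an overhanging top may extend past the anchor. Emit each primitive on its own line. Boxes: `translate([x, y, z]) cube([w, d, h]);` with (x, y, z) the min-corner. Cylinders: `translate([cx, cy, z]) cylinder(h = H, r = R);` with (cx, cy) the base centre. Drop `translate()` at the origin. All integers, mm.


translate([572, 525, 0]) cylinder(h = 20, r = 364);


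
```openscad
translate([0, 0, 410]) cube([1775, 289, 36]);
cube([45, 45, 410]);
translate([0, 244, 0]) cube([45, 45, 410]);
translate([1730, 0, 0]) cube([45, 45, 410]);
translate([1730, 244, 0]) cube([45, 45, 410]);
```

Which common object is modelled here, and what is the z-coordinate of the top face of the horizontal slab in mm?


A bench. The seat-top height is 446 mm.

A long slab on four corner posts — a bench. The slab sits at z = 410 with thickness 36, so the top is 410 + 36 = 446 mm.


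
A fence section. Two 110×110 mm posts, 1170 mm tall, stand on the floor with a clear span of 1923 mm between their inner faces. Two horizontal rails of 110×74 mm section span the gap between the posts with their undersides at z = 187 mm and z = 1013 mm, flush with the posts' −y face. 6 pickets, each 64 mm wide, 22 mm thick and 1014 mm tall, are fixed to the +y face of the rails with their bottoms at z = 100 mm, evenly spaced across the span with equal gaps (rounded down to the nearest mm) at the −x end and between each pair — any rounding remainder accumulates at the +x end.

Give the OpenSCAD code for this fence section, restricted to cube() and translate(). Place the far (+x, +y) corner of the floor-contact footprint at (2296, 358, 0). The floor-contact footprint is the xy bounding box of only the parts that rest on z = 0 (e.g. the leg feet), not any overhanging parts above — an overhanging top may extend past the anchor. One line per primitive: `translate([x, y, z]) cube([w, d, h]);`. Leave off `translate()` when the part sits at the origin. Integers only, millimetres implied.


translate([153, 248, 0]) cube([110, 110, 1170]);
translate([2186, 248, 0]) cube([110, 110, 1170]);
translate([263, 248, 187]) cube([1923, 110, 74]);
translate([263, 248, 1013]) cube([1923, 110, 74]);
translate([482, 358, 100]) cube([64, 22, 1014]);
translate([765, 358, 100]) cube([64, 22, 1014]);
translate([1048, 358, 100]) cube([64, 22, 1014]);
translate([1331, 358, 100]) cube([64, 22, 1014]);
translate([1614, 358, 100]) cube([64, 22, 1014]);
translate([1897, 358, 100]) cube([64, 22, 1014]);


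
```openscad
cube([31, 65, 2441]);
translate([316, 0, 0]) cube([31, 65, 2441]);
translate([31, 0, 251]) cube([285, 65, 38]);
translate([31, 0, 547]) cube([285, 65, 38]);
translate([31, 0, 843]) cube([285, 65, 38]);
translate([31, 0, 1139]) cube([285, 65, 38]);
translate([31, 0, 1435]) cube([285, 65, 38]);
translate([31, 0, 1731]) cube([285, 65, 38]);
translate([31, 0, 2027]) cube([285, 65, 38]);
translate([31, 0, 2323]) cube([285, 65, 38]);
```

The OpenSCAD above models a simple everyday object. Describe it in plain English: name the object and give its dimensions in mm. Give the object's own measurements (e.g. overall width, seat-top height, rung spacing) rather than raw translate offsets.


A straight ladder. Two 31×65 mm vertical rails, 2441 mm tall, stand 347 mm apart (outside-to-outside) with their front faces coplanar on the −y side. 8 rungs, each 65 mm deep and 38 mm tall, span between the inner faces of the rails, front faces flush with the rails. The lowest rung's underside is at z = 251 mm and rungs are spaced 296 mm apart (underside to underside).


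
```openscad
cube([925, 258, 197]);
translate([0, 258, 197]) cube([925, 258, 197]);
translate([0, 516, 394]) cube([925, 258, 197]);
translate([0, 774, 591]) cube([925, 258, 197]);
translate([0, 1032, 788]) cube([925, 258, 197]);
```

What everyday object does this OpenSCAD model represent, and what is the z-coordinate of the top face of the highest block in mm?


A staircase. The total rise is 985 mm.

5 identical blocks, each offset up and back from the previous — a staircase. Each step is 197 mm tall and there are 5 of them, so the total rise is 5 × 197 = 985 mm.


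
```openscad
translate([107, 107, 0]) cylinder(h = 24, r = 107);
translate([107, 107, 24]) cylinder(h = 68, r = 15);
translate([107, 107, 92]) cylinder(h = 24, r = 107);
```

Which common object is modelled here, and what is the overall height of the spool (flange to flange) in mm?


A spool. The overall height is 116 mm.

Three coaxial cylinders, large–small–large — a spool. Two 24 mm flanges and a 68 mm core give 24 + 68 + 24 = 116 mm.


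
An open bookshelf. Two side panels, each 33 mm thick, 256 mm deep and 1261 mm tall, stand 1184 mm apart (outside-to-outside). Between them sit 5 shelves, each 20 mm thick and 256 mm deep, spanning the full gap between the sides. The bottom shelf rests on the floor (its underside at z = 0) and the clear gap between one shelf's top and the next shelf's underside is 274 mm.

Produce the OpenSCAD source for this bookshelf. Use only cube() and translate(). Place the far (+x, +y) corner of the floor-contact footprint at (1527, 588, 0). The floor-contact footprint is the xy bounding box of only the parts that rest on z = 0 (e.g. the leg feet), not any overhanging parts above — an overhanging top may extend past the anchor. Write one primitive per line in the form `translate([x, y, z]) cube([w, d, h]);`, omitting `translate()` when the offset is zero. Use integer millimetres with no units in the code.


translate([343, 332, 0]) cube([33, 256, 1261]);
translate([1494, 332, 0]) cube([33, 256, 1261]);
translate([376, 332, 0]) cube([1118, 256, 20]);
translate([376, 332, 294]) cube([1118, 256, 20]);
translate([376, 332, 588]) cube([1118, 256, 20]);
translate([376, 332, 882]) cube([1118, 256, 20]);
translate([376, 332, 1176]) cube([1118, 256, 20]);


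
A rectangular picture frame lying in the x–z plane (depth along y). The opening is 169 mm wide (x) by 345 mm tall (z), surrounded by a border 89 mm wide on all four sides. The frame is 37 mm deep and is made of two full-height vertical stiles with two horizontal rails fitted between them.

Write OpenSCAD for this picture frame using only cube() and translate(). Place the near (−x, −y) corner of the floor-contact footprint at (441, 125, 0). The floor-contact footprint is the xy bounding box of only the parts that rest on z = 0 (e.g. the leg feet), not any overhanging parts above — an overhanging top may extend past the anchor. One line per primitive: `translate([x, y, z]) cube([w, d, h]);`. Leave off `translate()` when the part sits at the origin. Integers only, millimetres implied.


translate([441, 125, 0]) cube([89, 37, 523]);
translate([699, 125, 0]) cube([89, 37, 523]);
translate([530, 125, 0]) cube([169, 37, 89]);
translate([530, 125, 434]) cube([169, 37, 89]);


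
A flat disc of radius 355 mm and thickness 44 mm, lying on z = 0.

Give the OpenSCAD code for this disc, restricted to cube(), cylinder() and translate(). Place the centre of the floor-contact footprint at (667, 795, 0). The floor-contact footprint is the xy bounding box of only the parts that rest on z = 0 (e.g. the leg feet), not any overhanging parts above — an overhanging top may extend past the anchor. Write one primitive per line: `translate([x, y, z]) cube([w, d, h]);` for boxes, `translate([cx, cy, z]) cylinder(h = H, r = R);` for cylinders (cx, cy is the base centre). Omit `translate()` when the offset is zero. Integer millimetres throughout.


translate([667, 795, 0]) cylinder(h = 44, r = 355);


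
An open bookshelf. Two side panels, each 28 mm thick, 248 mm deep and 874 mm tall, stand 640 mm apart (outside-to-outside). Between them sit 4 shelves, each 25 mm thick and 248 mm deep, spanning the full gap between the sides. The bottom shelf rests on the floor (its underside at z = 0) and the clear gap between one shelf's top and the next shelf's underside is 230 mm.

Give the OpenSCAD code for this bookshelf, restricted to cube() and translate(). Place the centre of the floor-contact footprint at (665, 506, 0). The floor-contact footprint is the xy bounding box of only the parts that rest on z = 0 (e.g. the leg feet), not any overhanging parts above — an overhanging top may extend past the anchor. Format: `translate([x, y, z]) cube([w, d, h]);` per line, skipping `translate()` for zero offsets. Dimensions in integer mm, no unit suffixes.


translate([345, 382, 0]) cube([28, 248, 874]);
translate([957, 382, 0]) cube([28, 248, 874]);
translate([373, 382, 0]) cube([584, 248, 25]);
translate([373, 382, 255]) cube([584, 248, 25]);
translate([373, 382, 510]) cube([584, 248, 25]);
translate([373, 382, 765]) cube([584, 248, 25]);


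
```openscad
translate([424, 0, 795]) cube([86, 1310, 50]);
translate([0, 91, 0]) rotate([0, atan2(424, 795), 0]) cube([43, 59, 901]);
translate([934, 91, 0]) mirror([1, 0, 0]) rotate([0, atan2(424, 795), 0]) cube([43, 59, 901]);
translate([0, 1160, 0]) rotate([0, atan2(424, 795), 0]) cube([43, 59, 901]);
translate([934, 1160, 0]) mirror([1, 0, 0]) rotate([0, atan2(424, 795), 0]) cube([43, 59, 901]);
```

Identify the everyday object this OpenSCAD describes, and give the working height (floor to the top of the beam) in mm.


A sawhorse. The overall height is 845 mm.

A beam across two mirrored pairs of raked legs — a sawhorse. The beam's underside is at z = 795 (matching the legs' vertical rise in atan2(424, 795)) and the beam is 50 mm tall, so its top is at 795 + 50 = 845 mm. The raked legs top out at the beam's underside, so that is the highest point.


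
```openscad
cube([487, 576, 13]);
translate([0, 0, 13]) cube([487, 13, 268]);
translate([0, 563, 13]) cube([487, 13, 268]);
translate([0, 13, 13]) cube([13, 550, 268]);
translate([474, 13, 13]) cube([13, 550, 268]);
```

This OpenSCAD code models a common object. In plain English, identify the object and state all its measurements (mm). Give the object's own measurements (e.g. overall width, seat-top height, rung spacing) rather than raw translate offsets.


An open-topped rectangular box: outside dimensions 487×576×281 mm, with a uniform wall and base thickness of 13 mm. The base is a full 487×576 slab on the floor; four walls sit on top of the base. The front and back walls (the −y and +y sides) span the full width; the two side walls fit between them.


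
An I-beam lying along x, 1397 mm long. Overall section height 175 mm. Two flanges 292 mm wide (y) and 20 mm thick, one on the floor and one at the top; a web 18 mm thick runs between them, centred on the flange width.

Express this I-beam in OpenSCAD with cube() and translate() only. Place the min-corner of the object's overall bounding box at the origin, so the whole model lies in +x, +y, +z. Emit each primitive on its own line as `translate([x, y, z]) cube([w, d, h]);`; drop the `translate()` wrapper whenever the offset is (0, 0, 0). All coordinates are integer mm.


cube([1397, 292, 20]);
translate([0, 137, 20]) cube([1397, 18, 135]);
translate([0, 0, 155]) cube([1397, 292, 20]);


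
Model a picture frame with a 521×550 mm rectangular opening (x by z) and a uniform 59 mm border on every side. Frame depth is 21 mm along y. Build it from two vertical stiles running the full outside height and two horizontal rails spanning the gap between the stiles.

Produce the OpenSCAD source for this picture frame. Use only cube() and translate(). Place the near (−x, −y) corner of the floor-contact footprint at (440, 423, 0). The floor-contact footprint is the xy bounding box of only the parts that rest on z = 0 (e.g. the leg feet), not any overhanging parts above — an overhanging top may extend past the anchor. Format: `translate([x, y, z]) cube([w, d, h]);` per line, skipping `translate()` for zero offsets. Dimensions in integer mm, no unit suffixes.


translate([440, 423, 0]) cube([59, 21, 668]);
translate([1020, 423, 0]) cube([59, 21, 668]);
translate([499, 423, 0]) cube([521, 21, 59]);
translate([499, 423, 609]) cube([521, 21, 59]);


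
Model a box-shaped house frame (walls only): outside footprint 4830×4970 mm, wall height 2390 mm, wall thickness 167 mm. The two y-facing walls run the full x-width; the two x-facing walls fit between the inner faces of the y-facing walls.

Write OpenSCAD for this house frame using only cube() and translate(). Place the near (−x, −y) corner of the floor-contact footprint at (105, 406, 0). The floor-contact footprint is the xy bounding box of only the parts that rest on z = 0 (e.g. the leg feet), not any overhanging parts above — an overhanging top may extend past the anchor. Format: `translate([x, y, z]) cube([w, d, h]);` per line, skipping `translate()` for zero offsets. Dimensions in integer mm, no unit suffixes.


translate([105, 406, 0]) cube([4830, 167, 2390]);
translate([105, 5209, 0]) cube([4830, 167, 2390]);
translate([105, 573, 0]) cube([167, 4636, 2390]);
translate([4768, 573, 0]) cube([167, 4636, 2390]);


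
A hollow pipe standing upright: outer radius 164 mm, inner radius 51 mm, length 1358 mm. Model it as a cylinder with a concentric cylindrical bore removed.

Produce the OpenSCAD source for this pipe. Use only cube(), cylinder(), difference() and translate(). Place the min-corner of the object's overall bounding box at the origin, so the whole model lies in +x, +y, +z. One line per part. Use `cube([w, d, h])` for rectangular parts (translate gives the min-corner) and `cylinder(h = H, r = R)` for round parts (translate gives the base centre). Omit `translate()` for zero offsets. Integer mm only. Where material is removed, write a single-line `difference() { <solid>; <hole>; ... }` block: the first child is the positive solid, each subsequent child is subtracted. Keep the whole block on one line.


difference() { translate([164, 164, 0]) cylinder(h = 1358, r = 164); translate([164, 164, 0]) cylinder(h = 1358, r = 51); }


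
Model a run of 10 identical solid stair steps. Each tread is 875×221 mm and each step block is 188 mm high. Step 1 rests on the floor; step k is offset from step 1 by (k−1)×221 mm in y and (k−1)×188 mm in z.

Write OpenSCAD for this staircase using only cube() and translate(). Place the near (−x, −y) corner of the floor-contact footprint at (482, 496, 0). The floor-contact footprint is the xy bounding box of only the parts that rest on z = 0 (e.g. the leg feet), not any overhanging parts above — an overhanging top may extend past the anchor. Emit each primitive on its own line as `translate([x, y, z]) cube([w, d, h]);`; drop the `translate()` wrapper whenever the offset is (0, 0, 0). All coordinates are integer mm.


translate([482, 496, 0]) cube([875, 221, 188]);
translate([482, 717, 188]) cube([875, 221, 188]);
translate([482, 938, 376]) cube([875, 221, 188]);
translate([482, 1159, 564]) cube([875, 221, 188]);
translate([482, 1380, 752]) cube([875, 221, 188]);
translate([482, 1601, 940]) cube([875, 221, 188]);
translate([482, 1822, 1128]) cube([875, 221, 188]);
translate([482, 2043, 1316]) cube([875, 221, 188]);
translate([482, 2264, 1504]) cube([875, 221, 188]);
translate([482, 2485, 1692]) cube([875, 221, 188]);


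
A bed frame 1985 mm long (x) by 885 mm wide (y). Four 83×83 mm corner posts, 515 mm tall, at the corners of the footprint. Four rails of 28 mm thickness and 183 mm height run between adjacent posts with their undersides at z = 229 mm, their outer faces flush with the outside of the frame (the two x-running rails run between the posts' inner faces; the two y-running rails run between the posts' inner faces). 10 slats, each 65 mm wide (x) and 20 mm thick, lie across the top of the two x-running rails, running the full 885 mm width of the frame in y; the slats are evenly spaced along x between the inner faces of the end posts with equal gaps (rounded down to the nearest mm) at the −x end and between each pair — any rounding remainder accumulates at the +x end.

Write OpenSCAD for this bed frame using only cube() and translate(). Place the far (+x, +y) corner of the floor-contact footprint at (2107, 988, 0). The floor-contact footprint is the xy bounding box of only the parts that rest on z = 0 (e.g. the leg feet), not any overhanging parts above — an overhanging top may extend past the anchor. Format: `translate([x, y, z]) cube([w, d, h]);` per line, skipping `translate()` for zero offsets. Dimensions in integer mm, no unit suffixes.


// slat z = rail_z + rail_h = 229 + 183 = 412
// slat gap = ⌊(1819 − 10·65) / 11⌋ = 106
translate([122, 103, 0]) cube([83, 83, 515]);
translate([122, 905, 0]) cube([83, 83, 515]);
translate([2024, 103, 0]) cube([83, 83, 515]);
translate([2024, 905, 0]) cube([83, 83, 515]);
translate([205, 103, 229]) cube([1819, 28, 183]);
translate([205, 960, 229]) cube([1819, 28, 183]);
translate([122, 186, 229]) cube([28, 719, 183]);
translate([2079, 186, 229]) cube([28, 719, 183]);
translate([311, 103, 412]) cube([65, 885, 20]);
translate([482, 103, 412]) cube([65, 885, 20]);
translate([653, 103, 412]) cube([65, 885, 20]);
translate([824, 103, 412]) cube([65, 885, 20]);
translate([995, 103, 412]) cube([65, 885, 20]);
translate([1166, 103, 412]) cube([65, 885, 20]);
translate([1337, 103, 412]) cube([65, 885, 20]);
translate([1508, 103, 412]) cube([65, 885, 20]);
translate([1679, 103, 412]) cube([65, 885, 20]);
translate([1850, 103, 412]) cube([65, 885, 20]);


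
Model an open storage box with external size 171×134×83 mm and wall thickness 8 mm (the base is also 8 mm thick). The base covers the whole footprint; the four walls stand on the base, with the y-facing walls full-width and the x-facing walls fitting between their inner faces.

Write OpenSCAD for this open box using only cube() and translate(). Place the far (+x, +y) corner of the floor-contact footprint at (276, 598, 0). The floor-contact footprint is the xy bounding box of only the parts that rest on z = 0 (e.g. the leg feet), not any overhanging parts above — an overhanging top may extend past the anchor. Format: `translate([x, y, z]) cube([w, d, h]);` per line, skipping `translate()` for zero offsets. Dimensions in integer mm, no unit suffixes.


translate([105, 464, 0]) cube([171, 134, 8]);
translate([105, 464, 8]) cube([171, 8, 75]);
translate([105, 590, 8]) cube([171, 8, 75]);
translate([105, 472, 8]) cube([8, 118, 75]);
translate([268, 472, 8]) cube([8, 118, 75]);


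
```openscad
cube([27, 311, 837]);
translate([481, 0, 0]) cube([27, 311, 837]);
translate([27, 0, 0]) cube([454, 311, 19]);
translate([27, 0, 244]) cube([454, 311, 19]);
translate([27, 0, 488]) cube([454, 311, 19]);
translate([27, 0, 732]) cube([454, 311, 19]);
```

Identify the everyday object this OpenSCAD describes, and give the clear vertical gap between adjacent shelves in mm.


A bookshelf. The clear shelf gap is 225 mm.

Two tall side panels with 4 horizontal boards between them — a bookshelf. The first two shelf undersides are at z = 0 and z = 244; with shelf thickness 19, the clear gap is 244 − 0 − 19 = 225 mm.
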